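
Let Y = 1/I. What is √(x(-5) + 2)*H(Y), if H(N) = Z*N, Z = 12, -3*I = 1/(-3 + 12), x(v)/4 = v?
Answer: -972*I*√2 ≈ -1374.6*I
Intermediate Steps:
x(v) = 4*v
I = -1/27 (I = -1/(3*(-3 + 12)) = -⅓/9 = -⅓*⅑ = -1/27 ≈ -0.037037)
Y = -27 (Y = 1/(-1/27) = -27)
H(N) = 12*N
√(x(-5) + 2)*H(Y) = √(4*(-5) + 2)*(12*(-27)) = √(-20 + 2)*(-324) = √(-18)*(-324) = (3*I*√2)*(-324) = -972*I*√2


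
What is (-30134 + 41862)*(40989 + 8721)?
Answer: 582998880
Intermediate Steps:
(-30134 + 41862)*(40989 + 8721) = 11728*49710 = 582998880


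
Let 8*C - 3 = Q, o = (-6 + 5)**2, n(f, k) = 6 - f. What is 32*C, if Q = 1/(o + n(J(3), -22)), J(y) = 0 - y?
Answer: 62/5 ≈ 12.400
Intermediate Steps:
J(y) = -y
o = 1 (o = (-1)**2 = 1)
Q = 1/10 (Q = 1/(1 + (6 - (-1)*3)) = 1/(1 + (6 - 1*(-3))) = 1/(1 + (6 + 3)) = 1/(1 + 9) = 1/10 ≈ 0.10000)
C = 31/80 (C = 3/8 + (1/8)*(1/10) = 3/8 + 1/80 = 31/80 ≈ 0.38750)
32*C = 32*(31/80) = 62/5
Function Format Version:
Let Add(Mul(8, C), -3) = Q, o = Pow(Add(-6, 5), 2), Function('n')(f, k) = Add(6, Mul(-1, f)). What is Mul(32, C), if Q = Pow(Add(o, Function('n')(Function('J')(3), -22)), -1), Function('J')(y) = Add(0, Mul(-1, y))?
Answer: Rational(62, 5) ≈ 12.400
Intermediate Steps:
Function('J')(y) = Mul(-1, y)
o = 1 (o = Pow(-1, 2) = 1)
Q = Rational(1, 10) (Q = Pow(Add(1, Add(6, Mul(-1, Mul(-1, 3)))), -1) = Pow(Add(1, Add(6, Mul(-1, -3))), -1) = Pow(Add(1, Add(6, 3)), -1) = Pow(Add(1, 9), -1) = Pow(10, -1) = Rational(1, 10) ≈ 0.10000)
C = Rational(31, 80) (C = Add(Rational(3, 8), Mul(Rational(1, 8), Rational(1, 10))) = Add(Rational(3, 8), Rational(1, 80)) = Rational(31, 80) ≈ 0.38750)
Mul(32, C) = Mul(32, Rational(31, 80)) = Rational(62, 5)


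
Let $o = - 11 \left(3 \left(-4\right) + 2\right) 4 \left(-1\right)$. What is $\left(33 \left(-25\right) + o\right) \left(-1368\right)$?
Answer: $1730520$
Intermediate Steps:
$o = -440$ ($o = - 11 \left(-12 + 2\right) \left(-4\right) = \left(-11\right) \left(-10\right) \left(-4\right) = 110 \left(-4\right) = -440$)
$\left(33 \left(-25\right) + o\right) \left(-1368\right) = \left(33 \left(-25\right) - 440\right) \left(-1368\right) = \left(-825 - 440\right) \left(-1368\right) = \left(-1265\right) \left(-1368\right) = 1730520$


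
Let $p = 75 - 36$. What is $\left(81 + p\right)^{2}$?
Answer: $14400$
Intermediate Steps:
$p = 39$ ($p = 75 - 36 = 39$)
$\left(81 + p\right)^{2} = \left(81 + 39\right)^{2} = 120^{2} = 14400$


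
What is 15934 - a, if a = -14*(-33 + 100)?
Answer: 16872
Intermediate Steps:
a = -938 (a = -14*67 = -938)
15934 - a = 15934 - 1*(-938) = 15934 + 938 = 16872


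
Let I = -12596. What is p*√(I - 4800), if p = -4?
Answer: -8*I*√4349 ≈ -527.58*I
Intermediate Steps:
p*√(I - 4800) = -4*√(-12596 - 4800) = -8*I*√4349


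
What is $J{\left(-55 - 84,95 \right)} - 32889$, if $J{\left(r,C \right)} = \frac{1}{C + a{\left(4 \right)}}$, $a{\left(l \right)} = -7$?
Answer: $- \frac{2894231}{88} \approx -32889.0$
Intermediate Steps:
$J{\left(r,C \right)} = \frac{1}{-7 + C}$ ($J{\left(r,C \right)} = \frac{1}{C - 7} = \frac{1}{-7 + C}$)
$J{\left(-55 - 84,95 \right)} - 32889 = \frac{1}{-7 + 95} - 32889 = \frac{1}{88} - 32889 = - \frac{2894231}{88}$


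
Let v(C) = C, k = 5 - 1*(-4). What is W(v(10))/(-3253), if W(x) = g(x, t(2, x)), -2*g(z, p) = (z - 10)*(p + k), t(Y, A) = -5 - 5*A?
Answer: 0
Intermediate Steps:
k = 9 (k = 5 + 4 = 9)
g(z, p) = -(-10 + z)*(9 + p)/2 (g(z, p) = -(z - 10)*(p + 9)/2 = -(-10 + z)*(9 + p)/2)
W(x) = 20 - 59*x/2 - x*(-5 - 5*x)/2 (W(x) = 45 + 5*(-5 - 5*x) - 9*x/2 - (-5 - 5*x)*x/2 = 45 + (-25 - 25*x) - 9*x/2 - x*(-5 - 5*x)/2 = 20 - 59*x/2 - x*(-5 - 5*x)/2)
W(v(10))/(-3253) = (20 - 27*10 + (5/2)*10²)/(-3253) = (20 - 270 + (5/2)*100)*(-1/3253) = (20 - 270 + 250)*(-1/3253) = 0*(-1/3253) = 0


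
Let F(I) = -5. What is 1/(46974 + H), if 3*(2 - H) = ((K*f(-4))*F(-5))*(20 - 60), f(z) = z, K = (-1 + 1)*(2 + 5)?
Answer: 1/46976 ≈ 2.1287e-5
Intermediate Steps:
K = 0 (K = 0*7 = 0)
H = 2 (H = 2 - (0*(-4))*(-5)*(20 - 60)/3 = 2 - 0*(-5)*(-40)/3 = 2 - 0*(-40) = 2 - ⅓*0 = 2 + 0 = 2)
1/(46974 + H) = 1/(46974 + 2) = 1/46976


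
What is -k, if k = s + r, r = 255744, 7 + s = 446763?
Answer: -702500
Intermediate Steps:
s = 446756 (s = -7 + 446763 = 446756)
k = 702500 (k = 446756 + 255744 = 702500)
-k = -1*702500 = -702500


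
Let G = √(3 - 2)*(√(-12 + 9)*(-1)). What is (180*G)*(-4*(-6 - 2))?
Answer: -5760*I*√3 ≈ -9976.6*I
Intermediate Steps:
G = -I*√3 (G = √1*(√(-3)*(-1)) = 1*((I*√3)*(-1)) = 1*(-I*√3) = -I*√3 ≈ -1.732*I)
(180*G)*(-4*(-6 - 2)) = (180*(-I*√3))*(-4*(-6 - 2)) = (-180*I*√3)*(-4*(-8)) = -180*I*√3*32 = -5760*I*√3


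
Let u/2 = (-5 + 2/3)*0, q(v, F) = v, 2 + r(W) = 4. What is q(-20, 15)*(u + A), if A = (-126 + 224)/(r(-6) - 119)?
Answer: 1960/117 ≈ 16.752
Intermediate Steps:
r(W) = 2 (r(W) = -2 + 4 = 2)
u = 0 (u = 2*((-5 + 2/3)*0) = 2*(-13/3*0) = 2*0 = 0)
A = -98/117 (A = (-126 + 224)/(2 - 119) = 98/(-117) = 98*(-1/117) = -98/117 ≈ -0.83761)
q(-20, 15)*(u + A) = -20*(0 - 98/117) = -20*(-98/117) = 1960/117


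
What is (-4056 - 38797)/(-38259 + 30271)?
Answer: 42853/7988 ≈ 5.3647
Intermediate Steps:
(-4056 - 38797)/(-38259 + 30271) = -42853/(-7988) = -42853*(-1/7988) = 42853/7988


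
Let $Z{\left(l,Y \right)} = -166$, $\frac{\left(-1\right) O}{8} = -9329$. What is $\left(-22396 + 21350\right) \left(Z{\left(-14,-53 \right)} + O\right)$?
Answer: $-77891436$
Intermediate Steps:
$O = 74632$ ($O = \left(-8\right) \left(-9329\right) = 74632$)
$\left(-22396 + 21350\right) \left(Z{\left(-14,-53 \right)} + O\right) = \left(-22396 + 21350\right) \left(-166 + 74632\right) = \left(-1046\right) 74466 = -77891436$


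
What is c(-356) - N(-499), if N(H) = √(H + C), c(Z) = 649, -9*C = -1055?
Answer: 649 - 2*I*√859/3 ≈ 649.0 - 19.539*I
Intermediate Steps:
C = 1055/9 (C = -⅑*(-1055) = 1055/9 ≈ 117.22)
N(H) = √(1055/9 + H) (N(H) = √(H + 1055/9) = √(1055/9 + H))
c(-356) - N(-499) = 649 - √(1055 + 9*(-499))/3 = 649 - √(1055 - 4491)/3 = 649 - √(-3436)/3 = 649 - 2*I*√859/3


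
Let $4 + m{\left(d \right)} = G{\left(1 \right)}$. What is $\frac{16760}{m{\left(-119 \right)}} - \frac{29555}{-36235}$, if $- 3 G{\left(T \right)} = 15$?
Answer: $- \frac{121406521}{65223} \approx -1861.4$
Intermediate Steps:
$G{\left(T \right)} = -5$ ($G{\left(T \right)} = \left(- \frac{1}{3}\right) 15 = -5$)
$m{\left(d \right)} = -9$ ($m{\left(d \right)} = -4 - 5 = -9$)
$\frac{16760}{m{\left(-119 \right)}} - \frac{29555}{-36235} = \frac{16760}{-9} - \frac{29555}{-36235} = 16760 \left(- \frac{1}{9}\right) - - \frac{5911}{7247} = - \frac{16760}{9} + \frac{5911}{7247} = - \frac{121406521}{65223}$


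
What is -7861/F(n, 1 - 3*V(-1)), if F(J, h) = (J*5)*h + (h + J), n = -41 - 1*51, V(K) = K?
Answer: 7861/1928 ≈ 4.0773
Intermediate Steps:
n = -92 (n = -41 - 51 = -92)
F(J, h) = J + h + 5*J*h (F(J, h) = (5*J)*h + (J + h) = 5*J*h + (J + h) = J + h + 5*J*h)
-7861/F(n, 1 - 3*V(-1)) = -7861/(-92 + (1 - 3*(-1)) + 5*(-92)*(1 - 3*(-1))) = -7861/(-92 + (1 + 3) + 5*(-92)*(1 + 3)) = -7861/(-92 + 4 + 5*(-92)*4) = -7861/(-92 + 4 - 1840) = -7861/(-1928) = -7861*(-1/1928) = 7861/1928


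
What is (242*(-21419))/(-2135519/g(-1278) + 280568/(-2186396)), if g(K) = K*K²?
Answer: 5913926886959512630704/145242715937303 ≈ 4.0718e+7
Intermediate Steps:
g(K) = K³
(242*(-21419))/(-2135519/g(-1278) + 280568/(-2186396)) = (242*(-21419))/(-2135519/((-1278)³) + 280568/(-2186396)) = -5183398/(-2135519/(-2087336952) + 280568*(-1/2186396)) = -5183398/(-2135519*(-1/2087336952) - 70142/546599) = -5183398/(2135519/2087336952 - 70142/546599) = -5183398/(-145242715937303/1140936290626248) = -5183398*(-1140936290626248/145242715937303) = 5913926886959512630704/145242715937303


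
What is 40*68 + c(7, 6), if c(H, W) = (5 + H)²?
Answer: 2864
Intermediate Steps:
40*68 + c(7, 6) = 40*68 + (5 + 7)² = 2720 + 12² = 2720 + 144 = 2864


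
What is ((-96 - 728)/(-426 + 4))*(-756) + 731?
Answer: -157231/211 ≈ -745.17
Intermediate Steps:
((-96 - 728)/(-426 + 4))*(-756) + 731 = -824/(-422)*(-756) + 731 = -824*(-1/422)*(-756) + 731 = (412/211)*(-756) + 731 = -311472/211 + 731 = -157231/211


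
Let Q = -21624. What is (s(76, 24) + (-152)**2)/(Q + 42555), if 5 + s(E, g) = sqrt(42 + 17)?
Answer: 23099/20931 + sqrt(59)/20931 ≈ 1.1039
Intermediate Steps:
s(E, g) = -5 + sqrt(59) (s(E, g) = -5 + sqrt(42 + 17) = -5 + sqrt(59))
(s(76, 24) + (-152)**2)/(Q + 42555) = ((-5 + sqrt(59)) + (-152)**2)/(-21624 + 42555) = ((-5 + sqrt(59)) + 23104)/20931 = (23099 + sqrt(59))*(1/20931) = 23099/20931 + sqrt(59)/20931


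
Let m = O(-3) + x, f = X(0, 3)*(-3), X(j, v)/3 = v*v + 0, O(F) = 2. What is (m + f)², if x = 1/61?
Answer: 23213124/3721 ≈ 6238.4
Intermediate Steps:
x = 1/61 ≈ 0.016393
X(j, v) = 3*v² (X(j, v) = 3*(v*v + 0) = 3*(v² + 0) = 3*v²)
f = -81 (f = (3*3²)*(-3) = (3*9)*(-3) = 27*(-3) = -81)
m = 123/61 (m = 2 + 1/61 = 123/61 ≈ 2.0164)
(m + f)² = (123/61 - 81)² = (-4818/61)² = 23213124/3721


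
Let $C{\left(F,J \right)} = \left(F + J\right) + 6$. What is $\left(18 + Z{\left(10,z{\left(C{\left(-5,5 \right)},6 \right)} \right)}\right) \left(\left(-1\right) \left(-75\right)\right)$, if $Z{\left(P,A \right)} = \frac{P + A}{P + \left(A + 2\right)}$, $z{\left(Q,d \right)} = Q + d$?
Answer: $\frac{5675}{4} \approx 1418.8$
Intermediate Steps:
$C{\left(F,J \right)} = 6 + F + J$
$Z{\left(P,A \right)} = \frac{A + P}{2 + A + P}$ ($Z{\left(P,A \right)} = \frac{A + P}{P + \left(2 + A\right)} = \frac{A + P}{2 + A + P}$)
$\left(18 + Z{\left(10,z{\left(C{\left(-5,5 \right)},6 \right)} \right)}\right) \left(\left(-1\right) \left(-75\right)\right) = \left(18 + \frac{\left(\left(6 - 5 + 5\right) + 6\right) + 10}{2 + \left(\left(6 - 5 + 5\right) + 6\right) + 10}\right) \left(\left(-1\right) \left(-75\right)\right) = \left(18 + \frac{\left(6 + 6\right) + 10}{2 + \left(6 + 6\right) + 10}\right) 75 = \left(18 + \frac{12 + 10}{2 + 12 + 10}\right) 75 = \left(18 + \frac{1}{24} \cdot 22\right) 75 = \left(18 + \frac{11}{12}\right) 75 = \frac{227}{12} \cdot 75 = \frac{5675}{4}$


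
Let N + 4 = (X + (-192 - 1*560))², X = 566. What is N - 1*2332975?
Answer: -2298383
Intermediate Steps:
N = 34592 (N = -4 + (566 + (-192 - 1*560))² = -4 + (566 + (-192 - 560))² = -4 + (566 - 752)² = -4 + (-186)² = -4 + 34596 = 34592)
N - 1*2332975 = 34592 - 1*2332975 = 34592 - 2332975 = -2298383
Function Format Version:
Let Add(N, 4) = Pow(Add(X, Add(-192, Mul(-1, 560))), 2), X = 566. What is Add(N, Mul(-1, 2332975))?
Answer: -2298383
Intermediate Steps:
N = 34592 (N = Add(-4, Pow(Add(566, Add(-192, Mul(-1, 560))), 2)) = Add(-4, Pow(Add(566, Add(-192, -560)), 2)) = Add(-4, Pow(Add(566, -752), 2)) = Add(-4, Pow(-186, 2)) = Add(-4, 34596) = 34592)
Add(N, Mul(-1, 2332975)) = Add(34592, Mul(-1, 2332975)) = Add(34592, -2332975) = -2298383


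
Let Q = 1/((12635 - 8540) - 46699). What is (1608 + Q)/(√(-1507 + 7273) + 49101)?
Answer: 1121257849777/34238029113580 - 2123724161*√6/102714087340740 ≈ 0.032698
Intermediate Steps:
Q = -1/42604 (Q = 1/(4095 - 46699) = 1/(-42604) = -1/42604 ≈ -2.3472e-5)
(1608 + Q)/(√(-1507 + 7273) + 49101) = (1608 - 1/42604)/(√(-1507 + 7273) + 49101) = 68507231/(42604*(√5766 + 49101)) = 68507231/(42604*(31*√6 + 49101)) = 68507231/(42604*(49101 + 31*√6))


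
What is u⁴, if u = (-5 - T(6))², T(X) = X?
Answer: 214358881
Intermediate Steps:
u = 121 (u = (-5 - 1*6)² = (-5 - 6)² = (-11)² = 121)
u⁴ = 121⁴ = 214358881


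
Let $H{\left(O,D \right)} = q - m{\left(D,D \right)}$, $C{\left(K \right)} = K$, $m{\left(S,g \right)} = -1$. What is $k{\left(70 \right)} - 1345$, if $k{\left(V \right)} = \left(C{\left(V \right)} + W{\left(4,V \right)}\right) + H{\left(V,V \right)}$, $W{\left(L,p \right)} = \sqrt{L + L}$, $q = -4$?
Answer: $-1278 + 2 \sqrt{2} \approx -1275.2$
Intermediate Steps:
$W{\left(L,p \right)} = \sqrt{2} \sqrt{L}$ ($W{\left(L,p \right)} = \sqrt{2 L} = \sqrt{2} \sqrt{L}$)
$H{\left(O,D \right)} = -3$ ($H{\left(O,D \right)} = -4 - -1 = -4 + 1 = -3$)
$k{\left(V \right)} = -3 + V + 2 \sqrt{2}$ ($k{\left(V \right)} = \left(V + \sqrt{2} \sqrt{4}\right) - 3 = \left(V + \sqrt{2} \cdot 2\right) - 3 = \left(V + 2 \sqrt{2}\right) - 3 = -3 + V + 2 \sqrt{2}$)
$k{\left(70 \right)} - 1345 = \left(-3 + 70 + 2 \sqrt{2}\right) - 1345 = \left(67 + 2 \sqrt{2}\right) - 1345 = -1278 + 2 \sqrt{2}$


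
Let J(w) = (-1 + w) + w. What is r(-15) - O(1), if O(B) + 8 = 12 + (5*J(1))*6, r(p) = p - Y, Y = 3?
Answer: -52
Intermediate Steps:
J(w) = -1 + 2*w
r(p) = -3 + p (r(p) = p - 1*3 = p - 3 = -3 + p)
O(B) = 34 (O(B) = -8 + (12 + (5*(-1 + 2*1))*6) = -8 + (12 + (5*(-1 + 2))*6) = -8 + (12 + (5*1)*6) = -8 + (12 + 5*6) = -8 + (12 + 30) = -8 + 42 = 34)
r(-15) - O(1) = (-3 - 15) - 1*34 = -18 - 34 = -52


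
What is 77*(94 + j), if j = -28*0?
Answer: 7238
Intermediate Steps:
j = 0
77*(94 + j) = 77*(94 + 0) = 77*94 = 7238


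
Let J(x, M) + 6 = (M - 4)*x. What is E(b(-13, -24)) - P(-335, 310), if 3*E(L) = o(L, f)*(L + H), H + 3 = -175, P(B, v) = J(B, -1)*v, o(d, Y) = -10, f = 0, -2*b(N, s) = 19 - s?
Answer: -516725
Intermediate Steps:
b(N, s) = -19/2 + s/2 (b(N, s) = -(19 - s)/2 = -19/2 + s/2)
J(x, M) = -6 + x*(-4 + M) (J(x, M) = -6 + (M - 4)*x = -6 + (-4 + M)*x = -6 + x*(-4 + M))
P(B, v) = v*(-6 - 5*B) (P(B, v) = (-6 - 4*B - B)*v = (-6 - 5*B)*v = v*(-6 - 5*B))
H = -178 (H = -3 - 175 = -178)
E(L) = 1780/3 - 10*L/3 (E(L) = (-10*(L - 178))/3 = (-10*(-178 + L))/3 = (1780 - 10*L)/3 = 1780/3 - 10*L/3)
E(b(-13, -24)) - P(-335, 310) = (1780/3 - 10*(-19/2 + (½)*(-24))/3) - (-1)*310*(6 + 5*(-335)) = (1780/3 - 10*(-19/2 - 12)/3) - (-1)*310*(6 - 1675) = (1780/3 - 10/3*(-43/2)) - (-1)*310*(-1669) = (1780/3 + 215/3) - 1*517390 = 665 - 517390 = -516725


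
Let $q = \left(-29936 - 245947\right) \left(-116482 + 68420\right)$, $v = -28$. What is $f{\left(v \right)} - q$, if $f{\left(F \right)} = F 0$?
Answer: $-13259488746$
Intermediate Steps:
$q = 13259488746$ ($q = \left(-275883\right) \left(-48062\right) = 13259488746$)
$f{\left(F \right)} = 0$
$f{\left(v \right)} - q = 0 - 13259488746 = -13259488746$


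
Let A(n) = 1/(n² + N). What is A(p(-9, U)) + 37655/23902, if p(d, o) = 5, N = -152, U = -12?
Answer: 279899/178562 ≈ 1.5675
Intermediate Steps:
A(n) = 1/(-152 + n²) (A(n) = 1/(n² - 152) = 1/(-152 + n²))
A(p(-9, U)) + 37655/23902 = 1/(-152 + 5²) + 37655/23902 = 1/(-152 + 25) + 37655*(1/23902) = 1/(-127) + 2215/1406 = -1/127 + 2215/1406 = 279899/178562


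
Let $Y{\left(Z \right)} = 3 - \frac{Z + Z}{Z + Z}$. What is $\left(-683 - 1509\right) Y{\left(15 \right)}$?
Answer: $-4384$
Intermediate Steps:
$Y{\left(Z \right)} = 2$ ($Y{\left(Z \right)} = 3 - \frac{2 Z}{2 Z} = 3 - 2 Z \frac{1}{2 Z} = 3 - 1 = 2$)
$\left(-683 - 1509\right) Y{\left(15 \right)} = \left(-683 - 1509\right) 2 = \left(-2192\right) 2 = -4384$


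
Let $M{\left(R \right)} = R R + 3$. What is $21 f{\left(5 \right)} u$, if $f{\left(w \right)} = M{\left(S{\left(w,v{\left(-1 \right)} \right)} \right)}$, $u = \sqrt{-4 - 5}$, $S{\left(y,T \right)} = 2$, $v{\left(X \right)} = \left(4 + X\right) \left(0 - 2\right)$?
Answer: $441 i \approx 441.0 i$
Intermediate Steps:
$v{\left(X \right)} = -8 - 2 X$ ($v{\left(X \right)} = \left(4 + X\right) \left(-2\right) = -8 - 2 X$)
$M{\left(R \right)} = 3 + R^{2}$ ($M{\left(R \right)} = R^{2} + 3 = 3 + R^{2}$)
$u = 3 i$ ($u = \sqrt{-9} = 3 i \approx 3.0 i$)
$f{\left(w \right)} = 7$ ($f{\left(w \right)} = 3 + 2^{2} = 3 + 4 = 7$)
$21 f{\left(5 \right)} u = 21 \cdot 7 \cdot 3 i = 147 \cdot 3 i = 441 i$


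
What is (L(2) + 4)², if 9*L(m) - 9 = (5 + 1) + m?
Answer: 2809/81 ≈ 34.679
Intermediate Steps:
L(m) = 5/3 + m/9 (L(m) = 1 + ((5 + 1) + m)/9 = 1 + (6 + m)/9 = 1 + (⅔ + m/9) = 5/3 + m/9)
(L(2) + 4)² = ((5/3 + (⅑)*2) + 4)² = ((5/3 + 2/9) + 4)² = (17/9 + 4)² = (53/9)² = 2809/81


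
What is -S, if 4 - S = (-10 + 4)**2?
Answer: 32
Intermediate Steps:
S = -32 (S = 4 - (-10 + 4)**2 = 4 - 1*(-6)**2 = 4 - 1*36 = 4 - 36 = -32)
-S = -1*(-32) = 32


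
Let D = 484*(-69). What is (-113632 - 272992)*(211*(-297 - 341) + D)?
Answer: 64958244736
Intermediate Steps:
D = -33396
(-113632 - 272992)*(211*(-297 - 341) + D) = (-113632 - 272992)*(211*(-297 - 341) - 33396) = -386624*(211*(-638) - 33396) = -386624*(-134618 - 33396) = -386624*(-168014) = 64958244736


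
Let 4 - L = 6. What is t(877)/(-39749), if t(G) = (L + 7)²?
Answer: -25/39749 ≈ -0.00062895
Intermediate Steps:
L = -2 (L = 4 - 1*6 = 4 - 6 = -2)
t(G) = 25 (t(G) = (-2 + 7)² = 5² = 25)
t(877)/(-39749) = 25/(-39749) = 25*(-1/39749) = -25/39749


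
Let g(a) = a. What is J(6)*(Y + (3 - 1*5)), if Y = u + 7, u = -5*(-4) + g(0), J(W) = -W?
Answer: -150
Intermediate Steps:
u = 20 (u = -5*(-4) + 0 = 20 + 0 = 20)
Y = 27 (Y = 20 + 7 = 27)
J(6)*(Y + (3 - 1*5)) = (-1*6)*(27 + (3 - 1*5)) = -6*(27 + (3 - 5)) = -6*(27 - 2) = -6*25 = -150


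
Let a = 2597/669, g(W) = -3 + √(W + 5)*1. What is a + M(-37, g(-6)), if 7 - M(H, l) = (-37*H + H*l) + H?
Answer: -958087/669 + 37*I ≈ -1432.1 + 37.0*I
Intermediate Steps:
g(W) = -3 + √(5 + W) (g(W) = -3 + √(5 + W)*1 = -3 + √(5 + W))
M(H, l) = 7 + 36*H - H*l (M(H, l) = 7 - ((-37*H + H*l) + H) = 7 - (-36*H + H*l) = 7 + (36*H - H*l) = 7 + 36*H - H*l)
a = 2597/669 (a = 2597*(1/669) = 2597/669 ≈ 3.8819)
a + M(-37, g(-6)) = 2597/669 + (7 + 36*(-37) - 1*(-37)*(-3 + √(5 - 6))) = 2597/669 + (7 - 1332 - 1*(-37)*(-3 + √(-1))) = 2597/669 + (7 - 1332 - 1*(-37)*(-3 + I)) = 2597/669 + (7 - 1332 + (-111 + 37*I)) = 2597/669 + (-1436 + 37*I) = -958087/669 + 37*I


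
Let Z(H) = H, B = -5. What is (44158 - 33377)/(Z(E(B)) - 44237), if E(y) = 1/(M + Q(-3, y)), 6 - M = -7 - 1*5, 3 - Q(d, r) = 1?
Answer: -215620/884739 ≈ -0.24371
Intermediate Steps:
Q(d, r) = 2 (Q(d, r) = 3 - 1*1 = 3 - 1 = 2)
M = 18 (M = 6 - (-7 - 1*5) = 6 - (-7 - 5) = 6 - 1*(-12) = 6 + 12 = 18)
E(y) = 1/20 (E(y) = 1/(18 + 2) = 1/20)
(44158 - 33377)/(Z(E(B)) - 44237) = (44158 - 33377)/(1/20 - 44237) = 10781/(-884739/20) = 10781*(-20/884739) = -215620/884739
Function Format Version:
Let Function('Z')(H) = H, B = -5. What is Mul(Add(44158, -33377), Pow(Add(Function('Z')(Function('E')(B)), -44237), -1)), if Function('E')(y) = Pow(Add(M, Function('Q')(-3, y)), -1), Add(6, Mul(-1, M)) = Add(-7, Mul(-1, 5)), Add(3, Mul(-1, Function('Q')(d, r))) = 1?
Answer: Rational(-215620, 884739) ≈ -0.24371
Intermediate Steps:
Function('Q')(d, r) = 2 (Function('Q')(d, r) = Add(3, Mul(-1, 1)) = Add(3, -1) = 2)
M = 18 (M = Add(6, Mul(-1, Add(-7, Mul(-1, 5)))) = Add(6, Mul(-1, Add(-7, -5))) = Add(6, Mul(-1, -12)) = Add(6, 12) = 18)
Function('E')(y) = Rational(1, 20) (Function('E')(y) = Pow(Add(18, 2), -1) = Pow(20, -1) = Rational(1, 20))
Mul(Add(44158, -33377), Pow(Add(Function('Z')(Function('E')(B)), -44237), -1)) = Mul(Add(44158, -33377), Pow(Add(Rational(1, 20), -44237), -1)) = Mul(10781, Pow(Rational(-884739, 20), -1)) = Mul(10781, Rational(-20, 884739)) = Rational(-215620, 884739)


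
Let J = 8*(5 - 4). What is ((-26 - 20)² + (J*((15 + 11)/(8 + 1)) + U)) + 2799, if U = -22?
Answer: 44245/9 ≈ 4916.1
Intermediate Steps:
J = 8 (J = 8*1 = 8)
((-26 - 20)² + (J*((15 + 11)/(8 + 1)) + U)) + 2799 = ((-26 - 20)² + (8*((15 + 11)/(8 + 1)) - 22)) + 2799 = ((-46)² + (8*(26/9) - 22)) + 2799 = (2116 + (8*(26*(⅑)) - 22)) + 2799 = (2116 + (8*(26/9) - 22)) + 2799 = (2116 + (208/9 - 22)) + 2799 = (2116 + 10/9) + 2799 = 19054/9 + 2799 = 44245/9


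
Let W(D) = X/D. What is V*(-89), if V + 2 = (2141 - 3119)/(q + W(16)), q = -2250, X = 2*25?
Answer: 2503214/17975 ≈ 139.26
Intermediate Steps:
X = 50
W(D) = 50/D
V = -28126/17975 (V = -2 + (2141 - 3119)/(-2250 + 50/16) = -2 - 978/(-2250 + 50*(1/16)) = -2 - 978/(-2250 + 25/8) = -2 - 978/(-17975/8) = -2 - 978*(-8/17975) = -2 + 7824/17975 = -28126/17975 ≈ -1.5647)
V*(-89) = -28126/17975*(-89) = 2503214/17975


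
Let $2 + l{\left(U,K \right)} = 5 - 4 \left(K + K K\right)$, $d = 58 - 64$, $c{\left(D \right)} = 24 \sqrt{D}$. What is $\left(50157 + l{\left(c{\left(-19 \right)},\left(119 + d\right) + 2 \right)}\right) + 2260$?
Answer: $-940$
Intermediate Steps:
$d = -6$
$l{\left(U,K \right)} = 3 - 4 K - 4 K^{2}$ ($l{\left(U,K \right)} = -2 - \left(-5 + 4 \left(K + K K\right)\right) = -2 - \left(-5 + 4 \left(K + K^{2}\right)\right) = -2 - \left(-5 + 4 K + 4 K^{2}\right) = 3 - 4 K - 4 K^{2}$)
$\left(50157 + l{\left(c{\left(-19 \right)},\left(119 + d\right) + 2 \right)}\right) + 2260 = \left(50157 - \left(-3 + 4 \left(\left(119 - 6\right) + 2\right)^{2} + 4 \left(\left(119 - 6\right) + 2\right)\right)\right) + 2260 = \left(50157 - \left(-3 + 4 \left(113 + 2\right)^{2} + 4 \left(113 + 2\right)\right)\right) + 2260 = \left(50157 - \left(457 + 52900\right)\right) + 2260 = \left(50157 - 53357\right) + 2260 = -3200 + 2260 = -940$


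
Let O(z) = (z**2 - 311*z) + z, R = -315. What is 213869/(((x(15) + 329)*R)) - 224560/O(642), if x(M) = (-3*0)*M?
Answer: -2869048739/920382435 ≈ -3.1172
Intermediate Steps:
O(z) = z**2 - 310*z
x(M) = 0 (x(M) = 0*M = 0)
213869/(((x(15) + 329)*R)) - 224560/O(642) = 213869/(((0 + 329)*(-315))) - 224560*1/(642*(-310 + 642)) = 213869/((329*(-315))) - 224560/(642*332) = 213869/(-103635) - 224560/213144 = 213869*(-1/103635) - 224560*1/213144 = -213869/103635 - 28070/26643 = -2869048739/920382435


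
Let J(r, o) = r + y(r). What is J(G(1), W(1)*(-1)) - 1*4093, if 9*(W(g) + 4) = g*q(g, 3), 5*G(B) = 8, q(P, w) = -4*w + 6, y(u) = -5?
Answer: -20482/5 ≈ -4096.4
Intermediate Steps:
q(P, w) = 6 - 4*w
G(B) = 8/5 (G(B) = (⅕)*8 = 8/5)
W(g) = -4 - 2*g/3 (W(g) = -4 + (g*(6 - 4*3))/9 = -4 + (g*(6 - 12))/9 = -4 + (g*(-6))/9 = -4 + (-6*g)/9 = -4 - 2*g/3)
J(r, o) = -5 + r (J(r, o) = r - 5 = -5 + r)
J(G(1), W(1)*(-1)) - 1*4093 = (-5 + 8/5) - 1*4093 = -17/5 - 4093 = -20482/5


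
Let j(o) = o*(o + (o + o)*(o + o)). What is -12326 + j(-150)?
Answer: -13489826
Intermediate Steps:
j(o) = o*(o + 4*o**2) (j(o) = o*(o + (2*o)*(2*o)) = o*(o + 4*o**2))
-12326 + j(-150) = -12326 + (-150)**2*(1 + 4*(-150)) = -12326 + 22500*(1 - 600) = -12326 + 22500*(-599) = -12326 - 13477500 = -13489826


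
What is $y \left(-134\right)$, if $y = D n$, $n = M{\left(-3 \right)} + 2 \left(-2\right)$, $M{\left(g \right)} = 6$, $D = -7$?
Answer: $1876$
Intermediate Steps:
$n = 2$ ($n = 6 + 2 \left(-2\right) = 6 - 4 = 2$)
$y = -14$ ($y = \left(-7\right) 2 = -14$)
$y \left(-134\right) = \left(-14\right) \left(-134\right) = 1876$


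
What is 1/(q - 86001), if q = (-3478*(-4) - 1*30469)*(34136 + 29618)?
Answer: -1/1055660979 ≈ -9.4727e-10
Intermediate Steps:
q = -1055574978 (q = (13912 - 30469)*63754 = -16557*63754 = -1055574978)
1/(q - 86001) = 1/(-1055574978 - 86001) = 1/(-1055660979) = -1/1055660979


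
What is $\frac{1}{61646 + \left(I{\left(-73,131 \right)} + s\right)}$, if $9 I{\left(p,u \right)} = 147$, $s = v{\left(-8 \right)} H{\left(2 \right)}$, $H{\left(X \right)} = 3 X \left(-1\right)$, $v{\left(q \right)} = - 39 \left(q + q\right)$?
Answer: $\frac{3}{173755} \approx 1.7266 \cdot 10^{-5}$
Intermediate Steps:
$v{\left(q \right)} = - 78 q$ ($v{\left(q \right)} = - 39 \cdot 2 q = - 78 q$)
$H{\left(X \right)} = - 3 X$
$s = -3744$ ($s = \left(-78\right) \left(-8\right) \left(\left(-3\right) 2\right) = 624 \left(-6\right) = -3744$)
$I{\left(p,u \right)} = \frac{49}{3}$ ($I{\left(p,u \right)} = \frac{1}{9} \cdot 147 = \frac{49}{3}$)
$\frac{1}{61646 + \left(I{\left(-73,131 \right)} + s\right)} = \frac{1}{61646 + \left(\frac{49}{3} - 3744\right)} = \frac{1}{61646 - \frac{11183}{3}} = \frac{1}{\frac{173755}{3}} = \frac{3}{173755}$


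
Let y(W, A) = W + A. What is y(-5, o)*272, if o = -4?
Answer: -2448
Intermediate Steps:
y(W, A) = A + W
y(-5, o)*272 = (-4 - 5)*272 = -9*272 = -2448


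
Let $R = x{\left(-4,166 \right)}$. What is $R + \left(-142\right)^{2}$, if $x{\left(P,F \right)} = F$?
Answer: $20330$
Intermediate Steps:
$R = 166$
$R + \left(-142\right)^{2} = 166 + \left(-142\right)^{2} = 166 + 20164 = 20330$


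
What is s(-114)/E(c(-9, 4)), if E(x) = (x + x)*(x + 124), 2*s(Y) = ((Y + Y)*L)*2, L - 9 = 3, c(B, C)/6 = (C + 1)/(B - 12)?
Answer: 5586/715 ≈ 7.8126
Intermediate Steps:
c(B, C) = 6*(1 + C)/(-12 + B) (c(B, C) = 6*((C + 1)/(B - 12)) = 6*((1 + C)/(-12 + B)) = 6*(1 + C)/(-12 + B))
L = 12 (L = 9 + 3 = 12)
s(Y) = 24*Y (s(Y) = (((Y + Y)*12)*2)/2 = (((2*Y)*12)*2)/2 = ((24*Y)*2)/2 = (48*Y)/2 = 24*Y)
E(x) = 2*x*(124 + x) (E(x) = (2*x)*(124 + x) = 2*x*(124 + x))
s(-114)/E(c(-9, 4)) = (24*(-114))/((2*(6*(1 + 4)/(-12 - 9))*(124 + 6*(1 + 4)/(-12 - 9)))) = -2736*(-7/(20*(124 + 6*5/(-21)))) = -2736*(-7/(20*(124 + 6*(-1/21)*5))) = -2736*(-7/(20*(124 - 10/7))) = -2736/(2*(-10/7)*(858/7)) = -2736/(-17160/49) = -2736*(-49/17160) = 5586/715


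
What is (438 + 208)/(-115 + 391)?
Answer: 323/138 ≈ 2.3406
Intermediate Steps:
(438 + 208)/(-115 + 391) = 646/276 = 646*(1/276) = 323/138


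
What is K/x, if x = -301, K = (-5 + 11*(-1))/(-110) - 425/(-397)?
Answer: -3793/938905 ≈ -0.0040398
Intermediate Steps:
K = 26551/21835 (K = (-5 - 11)*(-1/110) - 425*(-1/397) = -16*(-1/110) + 425/397 = 8/55 + 425/397 = 26551/21835 ≈ 1.2160)
K/x = (26551/21835)/(-301) = (26551/21835)*(-1/301) = -3793/938905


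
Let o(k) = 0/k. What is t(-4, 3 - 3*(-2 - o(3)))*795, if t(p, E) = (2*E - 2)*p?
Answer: -50880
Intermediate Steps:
o(k) = 0
t(p, E) = p*(-2 + 2*E) (t(p, E) = (-2 + 2*E)*p = p*(-2 + 2*E))
t(-4, 3 - 3*(-2 - o(3)))*795 = (2*(-4)*(-1 + (3 - 3*(-2 - 1*0))))*795 = (2*(-4)*(-1 + (3 - 3*(-2 + 0))))*795 = (2*(-4)*(-1 + (3 - 3*(-2))))*795 = (2*(-4)*(-1 + (3 + 6)))*795 = (2*(-4)*(-1 + 9))*795 = (2*(-4)*8)*795 = -64*795 = -50880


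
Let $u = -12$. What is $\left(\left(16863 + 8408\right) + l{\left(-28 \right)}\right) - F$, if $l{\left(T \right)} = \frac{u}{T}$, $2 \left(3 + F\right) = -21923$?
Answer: $\frac{507303}{14} \approx 36236.0$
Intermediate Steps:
$F = - \frac{21929}{2}$ ($F = -3 + \frac{1}{2} \left(-21923\right) = -3 - \frac{21923}{2} = - \frac{21929}{2} \approx -10965.0$)
$l{\left(T \right)} = - \frac{12}{T}$
$\left(\left(16863 + 8408\right) + l{\left(-28 \right)}\right) - F = \left(\left(16863 + 8408\right) - \frac{12}{-28}\right) - - \frac{21929}{2} = \left(25271 - - \frac{3}{7}\right) + \frac{21929}{2} = \left(25271 + \frac{3}{7}\right) + \frac{21929}{2} = \frac{176900}{7} + \frac{21929}{2} = \frac{507303}{14}$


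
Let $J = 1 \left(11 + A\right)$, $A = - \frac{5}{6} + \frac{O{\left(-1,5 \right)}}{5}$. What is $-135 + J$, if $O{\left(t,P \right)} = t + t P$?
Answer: $- \frac{3781}{30} \approx -126.03$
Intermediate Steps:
$O{\left(t,P \right)} = t + P t$
$A = - \frac{61}{30}$ ($A = - \frac{5}{6} + \frac{\left(-1\right) \left(1 + 5\right)}{5} = \left(-5\right) \frac{1}{6} + \left(-1\right) 6 \cdot \frac{1}{5} = - \frac{5}{6} - \frac{6}{5} = - \frac{61}{30} \approx -2.0333$)
$J = \frac{269}{30}$ ($J = 1 \left(11 - \frac{61}{30}\right) = 1 \cdot \frac{269}{30} = \frac{269}{30} \approx 8.9667$)
$-135 + J = -135 + \frac{269}{30} = - \frac{3781}{30}$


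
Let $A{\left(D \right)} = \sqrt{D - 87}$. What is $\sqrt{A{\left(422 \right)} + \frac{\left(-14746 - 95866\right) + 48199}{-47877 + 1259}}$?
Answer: $\frac{\sqrt{17216386 + 12859396 \sqrt{335}}}{3586} \approx 4.4319$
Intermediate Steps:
$A{\left(D \right)} = \sqrt{-87 + D}$
$\sqrt{A{\left(422 \right)} + \frac{\left(-14746 - 95866\right) + 48199}{-47877 + 1259}} = \sqrt{\sqrt{-87 + 422} + \frac{\left(-14746 - 95866\right) + 48199}{-47877 + 1259}} = \sqrt{\sqrt{335} + \frac{\left(-14746 - 95866\right) + 48199}{-46618}} = \sqrt{\sqrt{335} + \left(-110612 + 48199\right) \left(- \frac{1}{46618}\right)} = \sqrt{\sqrt{335} - - \frac{4801}{3586}} = \sqrt{\sqrt{335} + \frac{4801}{3586}} = \sqrt{\frac{4801}{3586} + \sqrt{335}}$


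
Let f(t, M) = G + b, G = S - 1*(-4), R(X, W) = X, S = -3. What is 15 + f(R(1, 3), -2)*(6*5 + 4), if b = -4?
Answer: -87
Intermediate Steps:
G = 1 (G = -3 - 1*(-4) = -3 + 4 = 1)
f(t, M) = -3 (f(t, M) = 1 - 4 = -3)
15 + f(R(1, 3), -2)*(6*5 + 4) = 15 - 3*(6*5 + 4) = 15 - 3*(30 + 4) = 15 - 3*34 = 15 - 102 = -87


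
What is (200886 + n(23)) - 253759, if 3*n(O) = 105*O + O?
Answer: -156181/3 ≈ -52060.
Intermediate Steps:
n(O) = 106*O/3 (n(O) = (105*O + O)/3 = (106*O)/3 = 106*O/3)
(200886 + n(23)) - 253759 = (200886 + (106/3)*23) - 253759 = (200886 + 2438/3) - 253759 = 605096/3 - 253759 = -156181/3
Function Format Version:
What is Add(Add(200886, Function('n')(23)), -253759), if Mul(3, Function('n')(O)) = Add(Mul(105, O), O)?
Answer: Rational(-156181, 3) ≈ -52060.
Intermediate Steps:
Function('n')(O) = Mul(Rational(106, 3), O) (Function('n')(O) = Mul(Rational(1, 3), Add(Mul(105, O), O)) = Mul(Rational(1, 3), Mul(106, O)) = Mul(Rational(106, 3), O))
Add(Add(200886, Function('n')(23)), -253759) = Add(Add(200886, Mul(Rational(106, 3), 23)), -253759) = Add(Add(200886, Rational(2438, 3)), -253759) = Add(Rational(605096, 3), -253759) = Rational(-156181, 3)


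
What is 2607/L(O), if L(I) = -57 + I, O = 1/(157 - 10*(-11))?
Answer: -696069/15218 ≈ -45.740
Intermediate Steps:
O = 1/267 (O = 1/(157 + 110) = 1/267 ≈ 0.0037453)
2607/L(O) = 2607/(-57 + 1/267) = 2607/(-15218/267) = 2607*(-267/15218) = -696069/15218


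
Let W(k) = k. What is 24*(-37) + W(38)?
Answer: -850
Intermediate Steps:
24*(-37) + W(38) = 24*(-37) + 38 = -888 + 38 = -850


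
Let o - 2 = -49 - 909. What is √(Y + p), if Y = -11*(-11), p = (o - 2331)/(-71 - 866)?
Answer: 2*√27328542/937 ≈ 11.158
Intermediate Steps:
o = -956 (o = 2 + (-49 - 909) = 2 - 958 = -956)
p = 3287/937 (p = (-956 - 2331)/(-71 - 866) = -3287/(-937) = -3287*(-1/937) = 3287/937 ≈ 3.5080)
Y = 121
√(Y + p) = √(121 + 3287/937) = √(116664/937) = 2*√27328542/937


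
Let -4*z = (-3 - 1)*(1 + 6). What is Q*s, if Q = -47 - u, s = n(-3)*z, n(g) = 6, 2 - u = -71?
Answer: -5040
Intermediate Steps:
u = 73 (u = 2 - 1*(-71) = 2 + 71 = 73)
z = 7 (z = -(-3 - 1)*(1 + 6)/4 = -(-1)*7 = -¼*(-28) = 7)
s = 42 (s = 6*7 = 42)
Q = -120 (Q = -47 - 1*73 = -47 - 73 = -120)
Q*s = -120*42 = -5040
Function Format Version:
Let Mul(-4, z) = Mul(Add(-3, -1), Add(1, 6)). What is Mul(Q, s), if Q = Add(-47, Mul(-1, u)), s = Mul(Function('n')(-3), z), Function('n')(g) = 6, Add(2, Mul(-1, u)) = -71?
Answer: -5040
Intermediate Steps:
u = 73 (u = Add(2, Mul(-1, -71)) = Add(2, 71) = 73)
z = 7 (z = Mul(Rational(-1, 4), Mul(Add(-3, -1), Add(1, 6))) = Mul(Rational(-1, 4), Mul(-4, 7)) = Mul(Rational(-1, 4), -28) = 7)
s = 42 (s = Mul(6, 7) = 42)
Q = -120 (Q = Add(-47, Mul(-1, 73)) = Add(-47, -73) = -120)
Mul(Q, s) = Mul(-120, 42) = -5040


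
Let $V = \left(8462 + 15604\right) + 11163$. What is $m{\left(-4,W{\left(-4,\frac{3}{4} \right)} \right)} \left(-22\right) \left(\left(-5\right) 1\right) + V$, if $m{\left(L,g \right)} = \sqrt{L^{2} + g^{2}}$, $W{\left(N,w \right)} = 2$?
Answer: $35229 + 220 \sqrt{5} \approx 35721.0$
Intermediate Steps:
$V = 35229$ ($V = 24066 + 11163 = 35229$)
$m{\left(-4,W{\left(-4,\frac{3}{4} \right)} \right)} \left(-22\right) \left(\left(-5\right) 1\right) + V = \sqrt{\left(-4\right)^{2} + 2^{2}} \left(-22\right) \left(\left(-5\right) 1\right) + 35229 = \sqrt{16 + 4} \left(-22\right) \left(-5\right) + 35229 = \sqrt{20} \left(-22\right) \left(-5\right) + 35229 = 2 \sqrt{5} \left(-22\right) \left(-5\right) + 35229 = - 44 \sqrt{5} \left(-5\right) + 35229 = 220 \sqrt{5} + 35229 = 35229 + 220 \sqrt{5}$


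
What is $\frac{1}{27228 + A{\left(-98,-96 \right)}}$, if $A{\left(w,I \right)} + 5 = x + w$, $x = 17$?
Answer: $\frac{1}{27142} \approx 3.6843 \cdot 10^{-5}$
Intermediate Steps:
$A{\left(w,I \right)} = 12 + w$ ($A{\left(w,I \right)} = -5 + \left(17 + w\right) = 12 + w$)
$\frac{1}{27228 + A{\left(-98,-96 \right)}} = \frac{1}{27228 + \left(12 - 98\right)} = \frac{1}{27228 - 86} = \frac{1}{27142}$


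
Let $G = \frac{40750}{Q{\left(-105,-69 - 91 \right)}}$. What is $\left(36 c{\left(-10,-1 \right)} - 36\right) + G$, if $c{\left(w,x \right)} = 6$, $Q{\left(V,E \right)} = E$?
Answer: $- \frac{1195}{16} \approx -74.688$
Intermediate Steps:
$G = - \frac{4075}{16}$ ($G = \frac{40750}{-69 - 91} = \frac{40750}{-160} = 40750 \left(- \frac{1}{160}\right) = - \frac{4075}{16} \approx -254.69$)
$\left(36 c{\left(-10,-1 \right)} - 36\right) + G = \left(36 \cdot 6 - 36\right) - \frac{4075}{16} = \left(216 - 36\right) - \frac{4075}{16} = 180 - \frac{4075}{16} = - \frac{1195}{16}$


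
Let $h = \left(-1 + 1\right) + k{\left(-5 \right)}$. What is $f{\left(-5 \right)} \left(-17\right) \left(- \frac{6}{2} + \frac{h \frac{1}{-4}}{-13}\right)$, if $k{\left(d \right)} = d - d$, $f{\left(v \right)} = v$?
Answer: $-255$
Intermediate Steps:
$k{\left(d \right)} = 0$
$h = 0$ ($h = \left(-1 + 1\right) + 0 = 0 + 0 = 0$)
$f{\left(-5 \right)} \left(-17\right) \left(- \frac{6}{2} + \frac{h \frac{1}{-4}}{-13}\right) = \left(-5\right) \left(-17\right) \left(- \frac{6}{2} + \frac{0 \frac{1}{-4}}{-13}\right) = 85 \left(\left(-6\right) \frac{1}{2} + 0 \left(- \frac{1}{4}\right) \left(- \frac{1}{13}\right)\right) = 85 \left(-3 + 0 \left(- \frac{1}{13}\right)\right) = 85 \left(-3 + 0\right) = 85 \left(-3\right) = -255$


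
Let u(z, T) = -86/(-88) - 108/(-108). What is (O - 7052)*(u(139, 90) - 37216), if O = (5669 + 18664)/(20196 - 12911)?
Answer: 84080522955079/320540 ≈ 2.6231e+8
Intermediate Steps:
u(z, T) = 87/44 (u(z, T) = -86*(-1/88) - 108*(-1/108) = 43/44 + 1 = 87/44)
O = 24333/7285 ≈ 3.3402
(O - 7052)*(u(139, 90) - 37216) = (24333/7285 - 7052)*(87/44 - 37216) = -51349487/7285*(-1637417/44) = 84080522955079/320540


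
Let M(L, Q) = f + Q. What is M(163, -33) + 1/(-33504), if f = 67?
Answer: 1139135/33504 ≈ 34.000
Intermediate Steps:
M(L, Q) = 67 + Q
M(163, -33) + 1/(-33504) = (67 - 33) + 1/(-33504) = 34 - 1/33504 = 1139135/33504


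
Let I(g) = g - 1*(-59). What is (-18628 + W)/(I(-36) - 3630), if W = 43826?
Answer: -25198/3607 ≈ -6.9859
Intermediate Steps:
I(g) = 59 + g (I(g) = g + 59 = 59 + g)
(-18628 + W)/(I(-36) - 3630) = (-18628 + 43826)/((59 - 36) - 3630) = 25198/(23 - 3630) = 25198/(-3607) = 25198*(-1/3607) = -25198/3607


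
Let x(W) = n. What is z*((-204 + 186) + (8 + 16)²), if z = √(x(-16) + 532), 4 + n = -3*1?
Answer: 2790*√21 ≈ 12785.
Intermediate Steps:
n = -7 (n = -4 - 3*1 = -4 - 3 = -7)
x(W) = -7
z = 5*√21 (z = √(-7 + 532) = √525 = 5*√21 ≈ 22.913)
z*((-204 + 186) + (8 + 16)²) = (5*√21)*((-204 + 186) + (8 + 16)²) = (5*√21)*(-18 + 24²) = (5*√21)*(-18 + 576) = (5*√21)*558 = 2790*√21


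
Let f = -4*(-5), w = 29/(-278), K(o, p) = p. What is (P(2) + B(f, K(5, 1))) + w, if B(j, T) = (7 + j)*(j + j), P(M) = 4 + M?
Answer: 301879/278 ≈ 1085.9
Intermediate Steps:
w = -29/278 (w = 29*(-1/278) = -29/278 ≈ -0.10432)
f = 20
B(j, T) = 2*j*(7 + j) (B(j, T) = (7 + j)*(2*j) = 2*j*(7 + j))
(P(2) + B(f, K(5, 1))) + w = ((4 + 2) + 2*20*(7 + 20)) - 29/278 = (6 + 2*20*27) - 29/278 = (6 + 1080) - 29/278 = 1086 - 29/278 = 301879/278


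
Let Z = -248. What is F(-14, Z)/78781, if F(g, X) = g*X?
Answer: 3472/78781 ≈ 0.044072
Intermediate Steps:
F(g, X) = X*g
F(-14, Z)/78781 = -248*(-14)/78781 = 3472*(1/78781) = 3472/78781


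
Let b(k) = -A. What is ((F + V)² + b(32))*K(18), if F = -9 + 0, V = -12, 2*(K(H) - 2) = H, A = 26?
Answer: 4565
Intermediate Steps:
K(H) = 2 + H/2
b(k) = -26 (b(k) = -1*26 = -26)
F = -9
((F + V)² + b(32))*K(18) = ((-9 - 12)² - 26)*(2 + (½)*18) = ((-21)² - 26)*(2 + 9) = (441 - 26)*11 = 415*11 = 4565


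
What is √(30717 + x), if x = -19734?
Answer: √10983 ≈ 104.80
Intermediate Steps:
√(30717 + x) = √(30717 - 19734) = √10983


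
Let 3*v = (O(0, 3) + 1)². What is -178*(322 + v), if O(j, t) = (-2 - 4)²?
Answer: -415630/3 ≈ -1.3854e+5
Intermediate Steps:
O(j, t) = 36 (O(j, t) = (-6)² = 36)
v = 1369/3 (v = (36 + 1)²/3 = (⅓)*37² = (⅓)*1369 = 1369/3 ≈ 456.33)
-178*(322 + v) = -178*(322 + 1369/3) = -178*2335/3 = -415630/3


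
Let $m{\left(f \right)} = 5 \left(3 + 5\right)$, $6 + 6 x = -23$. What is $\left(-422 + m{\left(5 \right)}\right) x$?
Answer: $\frac{5539}{3} \approx 1846.3$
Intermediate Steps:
$x = - \frac{29}{6}$ ($x = -1 + \frac{1}{6} \left(-23\right) = -1 - \frac{23}{6} = - \frac{29}{6} \approx -4.8333$)
$m{\left(f \right)} = 40$ ($m{\left(f \right)} = 5 \cdot 8 = 40$)
$\left(-422 + m{\left(5 \right)}\right) x = \left(-422 + 40\right) \left(- \frac{29}{6}\right) = \left(-382\right) \left(- \frac{29}{6}\right) = \frac{5539}{3}$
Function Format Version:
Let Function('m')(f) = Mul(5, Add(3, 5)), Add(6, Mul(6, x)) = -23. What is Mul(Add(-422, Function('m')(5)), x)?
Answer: Rational(5539, 3) ≈ 1846.3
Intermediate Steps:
x = Rational(-29, 6) (x = Add(-1, Mul(Rational(1, 6), -23)) = Add(-1, Rational(-23, 6)) = Rational(-29, 6) ≈ -4.8333)
Function('m')(f) = 40 (Function('m')(f) = Mul(5, 8) = 40)
Mul(Add(-422, Function('m')(5)), x) = Mul(Add(-422, 40), Rational(-29, 6)) = Mul(-382, Rational(-29, 6)) = Rational(5539, 3)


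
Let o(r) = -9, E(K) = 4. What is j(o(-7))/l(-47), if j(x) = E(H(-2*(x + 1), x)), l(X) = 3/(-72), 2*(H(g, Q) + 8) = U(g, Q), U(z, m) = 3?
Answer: -96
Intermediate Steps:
H(g, Q) = -13/2 (H(g, Q) = -8 + (½)*3 = -8 + 3/2 = -13/2)
l(X) = -1/24 (l(X) = 3*(-1/72) = -1/24)
j(x) = 4
j(o(-7))/l(-47) = 4/(-1/24) = 4*(-24) = -96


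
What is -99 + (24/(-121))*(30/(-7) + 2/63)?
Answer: -249415/2541 ≈ -98.156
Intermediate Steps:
-99 + (24/(-121))*(30/(-7) + 2/63) = -99 + (24*(-1/121))*(30*(-⅐) + 2*(1/63)) = -99 - 24*(-30/7 + 2/63)/121 = -99 - 24/121*(-268/63) = -99 + 2144/2541 = -249415/2541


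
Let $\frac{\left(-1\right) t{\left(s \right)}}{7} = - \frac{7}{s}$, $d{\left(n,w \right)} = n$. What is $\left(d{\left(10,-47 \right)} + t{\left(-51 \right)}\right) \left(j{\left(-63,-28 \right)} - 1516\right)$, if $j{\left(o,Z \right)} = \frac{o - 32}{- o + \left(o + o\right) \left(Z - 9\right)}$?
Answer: $- \frac{660446579}{48195} \approx -13704.0$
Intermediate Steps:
$j{\left(o,Z \right)} = \frac{-32 + o}{- o + 2 o \left(-9 + Z\right)}$
$t{\left(s \right)} = \frac{49}{s}$ ($t{\left(s \right)} = - 7 \left(- \frac{7}{s}\right) = \frac{49}{s}$)
$\left(d{\left(10,-47 \right)} + t{\left(-51 \right)}\right) \left(j{\left(-63,-28 \right)} - 1516\right) = \left(10 + \frac{49}{-51}\right) \left(\frac{-32 - 63}{\left(-63\right) \left(-19 + 2 \left(-28\right)\right)} - 1516\right) = \left(10 + 49 \left(- \frac{1}{51}\right)\right) \left(\left(- \frac{1}{63}\right) \frac{1}{-19 - 56} \left(-95\right) - 1516\right) = \left(10 - \frac{49}{51}\right) \left(\left(- \frac{1}{63}\right) \frac{1}{-75} \left(-95\right) - 1516\right) = \frac{461 \left(\left(- \frac{1}{63}\right) \left(- \frac{1}{75}\right) \left(-95\right) - 1516\right)}{51} = \frac{461 \left(- \frac{19}{945} - 1516\right)}{51} = \frac{461}{51} \left(- \frac{1432639}{945}\right) = - \frac{660446579}{48195}$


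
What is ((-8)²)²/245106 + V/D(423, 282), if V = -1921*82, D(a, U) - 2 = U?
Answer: -9652106017/17402526 ≈ -554.64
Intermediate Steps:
D(a, U) = 2 + U
V = -157522
((-8)²)²/245106 + V/D(423, 282) = ((-8)²)²/245106 - 157522/(2 + 282) = 64²*(1/245106) - 157522/284 = 4096*(1/245106) - 157522*1/284 = 2048/122553 - 78761/142 = -9652106017/17402526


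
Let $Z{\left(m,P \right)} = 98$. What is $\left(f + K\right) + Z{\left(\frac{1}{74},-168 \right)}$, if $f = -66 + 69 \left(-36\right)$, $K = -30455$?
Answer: $-32907$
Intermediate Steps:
$f = -2550$ ($f = -66 - 2484 = -2550$)
$\left(f + K\right) + Z{\left(\frac{1}{74},-168 \right)} = \left(-2550 - 30455\right) + 98 = -33005 + 98 = -32907$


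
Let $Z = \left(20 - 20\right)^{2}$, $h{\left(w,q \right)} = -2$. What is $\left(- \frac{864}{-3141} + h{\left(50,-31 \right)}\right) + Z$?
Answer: $- \frac{602}{349} \approx -1.7249$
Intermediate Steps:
$Z = 0$ ($Z = \left(20 - 20\right)^{2} = 0^{2} = 0$)
$\left(- \frac{864}{-3141} + h{\left(50,-31 \right)}\right) + Z = \left(- \frac{864}{-3141} - 2\right) + 0 = \left(\left(-864\right) \left(- \frac{1}{3141}\right) - 2\right) + 0 = \left(\frac{96}{349} - 2\right) + 0 = - \frac{602}{349} + 0 = - \frac{602}{349}$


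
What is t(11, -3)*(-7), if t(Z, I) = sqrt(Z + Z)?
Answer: -7*sqrt(22) ≈ -32.833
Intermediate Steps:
t(Z, I) = sqrt(2)*sqrt(Z) (t(Z, I) = sqrt(2*Z) = sqrt(2)*sqrt(Z))
t(11, -3)*(-7) = (sqrt(2)*sqrt(11))*(-7) = sqrt(22)*(-7) = -7*sqrt(22)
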